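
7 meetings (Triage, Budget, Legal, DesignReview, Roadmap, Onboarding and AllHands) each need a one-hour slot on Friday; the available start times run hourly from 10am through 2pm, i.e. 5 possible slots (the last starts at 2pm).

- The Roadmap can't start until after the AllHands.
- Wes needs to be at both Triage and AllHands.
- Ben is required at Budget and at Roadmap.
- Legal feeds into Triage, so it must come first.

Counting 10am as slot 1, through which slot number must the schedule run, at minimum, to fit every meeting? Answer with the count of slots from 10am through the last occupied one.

The precedence chain requires at least 2 distinct slots.
2 works (last occupied slot: 11am): for example AllHands -> 10am; Roadmap -> 11am; Budget -> 10am; DesignReview -> 10am; Triage -> 11am; Onboarding -> 10am; Legal -> 10am.

2 slots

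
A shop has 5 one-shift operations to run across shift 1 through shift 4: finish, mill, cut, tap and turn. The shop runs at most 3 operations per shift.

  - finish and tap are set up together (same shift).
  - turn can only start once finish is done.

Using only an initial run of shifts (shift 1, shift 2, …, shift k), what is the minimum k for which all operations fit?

2

The precedence chain requires at least 2 distinct shifts.
With at most 3 per shift and 5 operations, at least 2 shifts are needed.
2 works (last occupied shift: shift 2): for example turn in shift 2; tap in shift 1; finish in shift 1; cut in shift 2; mill in shift 1.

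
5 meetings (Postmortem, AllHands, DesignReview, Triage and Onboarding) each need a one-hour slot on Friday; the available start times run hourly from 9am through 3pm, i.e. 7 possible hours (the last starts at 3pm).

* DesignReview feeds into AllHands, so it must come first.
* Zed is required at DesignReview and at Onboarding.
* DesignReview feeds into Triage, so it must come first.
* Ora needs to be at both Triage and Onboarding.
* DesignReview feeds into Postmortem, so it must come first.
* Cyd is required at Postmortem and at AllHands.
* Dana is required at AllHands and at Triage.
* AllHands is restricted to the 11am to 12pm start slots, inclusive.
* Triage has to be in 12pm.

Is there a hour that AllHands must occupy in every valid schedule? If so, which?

AllHands's window is 11am–12pm.
Triage is fixed at 12pm, and AllHands can't share a hour with Triage.
So AllHands must be 11am.

11am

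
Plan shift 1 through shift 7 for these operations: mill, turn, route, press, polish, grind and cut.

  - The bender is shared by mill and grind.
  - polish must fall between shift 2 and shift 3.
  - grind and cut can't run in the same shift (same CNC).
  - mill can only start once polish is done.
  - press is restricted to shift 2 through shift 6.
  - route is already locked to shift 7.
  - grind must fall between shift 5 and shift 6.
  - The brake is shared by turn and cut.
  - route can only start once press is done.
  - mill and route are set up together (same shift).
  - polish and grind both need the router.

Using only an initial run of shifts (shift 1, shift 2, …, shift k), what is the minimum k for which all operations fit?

7 shifts

The precedence chain requires at least 2 distinct shifts.
route can't be placed before shift 7, so the schedule must run through at least shift 7.
7 works (last occupied shift: shift 7): for example mill in shift 7, grind in shift 5, cut in shift 2, press in shift 2, route in shift 7, polish in shift 2, turn in shift 1.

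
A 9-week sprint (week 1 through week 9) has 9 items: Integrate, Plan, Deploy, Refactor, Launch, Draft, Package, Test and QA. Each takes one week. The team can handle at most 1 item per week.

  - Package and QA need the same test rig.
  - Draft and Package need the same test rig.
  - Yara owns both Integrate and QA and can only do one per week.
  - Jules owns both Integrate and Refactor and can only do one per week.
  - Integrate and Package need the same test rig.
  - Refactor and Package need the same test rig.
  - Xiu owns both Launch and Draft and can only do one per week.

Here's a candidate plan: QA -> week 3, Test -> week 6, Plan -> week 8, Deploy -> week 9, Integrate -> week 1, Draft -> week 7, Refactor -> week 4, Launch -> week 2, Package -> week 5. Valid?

Yes

Integrate and Package need the same test rig — holds.
Xiu owns both Launch and Draft and can only do one per week — holds.
The team can handle at most 1 item per week — holds.
Jules owns both Integrate and Refactor and can only do one per week — holds.
Draft and Package need the same test rig — holds.
Yara owns both Integrate and QA and can only do one per week — holds.
Package and QA need the same test rig — holds.
Refactor and Package need the same test rig — holds.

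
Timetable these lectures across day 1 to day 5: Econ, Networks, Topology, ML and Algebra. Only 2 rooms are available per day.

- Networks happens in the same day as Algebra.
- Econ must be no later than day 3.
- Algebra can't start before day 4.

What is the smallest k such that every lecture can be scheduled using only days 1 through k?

With at most 2 per day and 5 lectures, at least 3 days are needed.
Algebra can't be placed before day 4, so the schedule must run through at least day 4.
4 works (last occupied day: day 4): for example ML -> day 2, Topology -> day 1, Econ -> day 1, Networks -> day 4, Algebra -> day 4.

4 days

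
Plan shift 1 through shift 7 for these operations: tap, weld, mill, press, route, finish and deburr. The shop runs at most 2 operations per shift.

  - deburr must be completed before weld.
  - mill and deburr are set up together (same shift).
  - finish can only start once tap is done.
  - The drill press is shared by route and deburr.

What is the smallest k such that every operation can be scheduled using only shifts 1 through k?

The precedence chain requires at least 2 distinct shifts.
With at most 2 per shift and 7 operations, at least 4 shifts are needed.
4 works (last occupied shift: shift 4): for example weld in shift 3, mill in shift 2, deburr in shift 2, tap in shift 1, press in shift 1, route in shift 4, finish in shift 3.

4 shifts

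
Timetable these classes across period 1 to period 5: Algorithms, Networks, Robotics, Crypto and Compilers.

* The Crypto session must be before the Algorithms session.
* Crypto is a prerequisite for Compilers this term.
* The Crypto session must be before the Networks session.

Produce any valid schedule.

Algorithms=period 2; Crypto=period 1; Robotics=period 1; Compilers=period 2; Networks=period 2

Checking: Crypto(period 1) before Algorithms(period 2); Crypto(period 1) before Networks(period 2); Crypto(period 1) before Compilers(period 2).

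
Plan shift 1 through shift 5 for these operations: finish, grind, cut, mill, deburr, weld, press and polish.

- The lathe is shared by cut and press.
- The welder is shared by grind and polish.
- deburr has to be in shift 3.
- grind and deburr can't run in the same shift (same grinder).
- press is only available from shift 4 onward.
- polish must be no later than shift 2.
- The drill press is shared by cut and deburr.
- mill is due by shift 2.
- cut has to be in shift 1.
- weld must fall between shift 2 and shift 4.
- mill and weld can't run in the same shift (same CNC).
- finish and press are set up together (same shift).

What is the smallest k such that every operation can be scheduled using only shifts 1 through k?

4

press can't be placed before shift 4, so the schedule must run through at least shift 4.
4 works (last occupied shift: shift 4): for example polish in shift 1; deburr in shift 3; finish in shift 4; cut in shift 1; mill in shift 1; grind in shift 2; weld in shift 2; press in shift 4.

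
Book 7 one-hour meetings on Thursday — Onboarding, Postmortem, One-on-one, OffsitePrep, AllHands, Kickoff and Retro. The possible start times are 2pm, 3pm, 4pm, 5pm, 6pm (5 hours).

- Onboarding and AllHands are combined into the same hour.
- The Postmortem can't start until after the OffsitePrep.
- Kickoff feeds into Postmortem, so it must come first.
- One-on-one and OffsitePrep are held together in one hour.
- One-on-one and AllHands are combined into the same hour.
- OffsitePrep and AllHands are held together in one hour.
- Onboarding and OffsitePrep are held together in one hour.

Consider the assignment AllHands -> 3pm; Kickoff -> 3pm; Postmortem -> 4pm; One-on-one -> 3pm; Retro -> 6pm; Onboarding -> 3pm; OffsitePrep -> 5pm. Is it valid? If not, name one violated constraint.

Invalid. Onboarding and OffsitePrep are held together in one hour.

One-on-one and OffsitePrep are held together in one hour — violated.
The Postmortem can't start until after the OffsitePrep — violated.
Kickoff feeds into Postmortem, so it must come first — holds.
Onboarding and OffsitePrep are held together in one hour — violated.
One-on-one and AllHands are combined into the same hour — holds.
Onboarding and AllHands are combined into the same hour — holds.
OffsitePrep and AllHands are held together in one hour — violated.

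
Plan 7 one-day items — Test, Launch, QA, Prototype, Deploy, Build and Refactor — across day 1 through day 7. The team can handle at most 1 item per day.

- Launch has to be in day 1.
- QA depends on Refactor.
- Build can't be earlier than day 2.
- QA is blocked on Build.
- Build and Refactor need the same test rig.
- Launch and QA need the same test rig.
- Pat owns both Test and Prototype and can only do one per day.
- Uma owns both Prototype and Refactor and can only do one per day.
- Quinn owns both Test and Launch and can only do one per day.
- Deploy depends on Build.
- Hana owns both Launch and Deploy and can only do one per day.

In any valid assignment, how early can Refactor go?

day 2

Downstream work caps Refactor at day 6.
Refactor at day 2 is achievable: QA=day 4; Refactor=day 2; Test=day 6; Build=day 3; Prototype=day 7; Launch=day 1; Deploy=day 5.
Nothing earlier works — the conflict and capacity constraints rule out every day before day 2.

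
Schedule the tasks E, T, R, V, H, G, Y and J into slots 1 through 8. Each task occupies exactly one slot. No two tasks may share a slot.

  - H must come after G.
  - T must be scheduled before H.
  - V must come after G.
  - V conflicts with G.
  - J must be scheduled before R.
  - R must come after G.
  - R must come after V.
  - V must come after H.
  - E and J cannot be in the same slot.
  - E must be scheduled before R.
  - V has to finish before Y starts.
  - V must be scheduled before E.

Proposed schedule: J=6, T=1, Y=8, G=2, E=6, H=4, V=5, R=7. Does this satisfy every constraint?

No. E and J cannot be in the same slot is not satisfied.

E and J cannot be in the same slot — violated.
V must come after H — holds.
E must be scheduled before R — holds.
V must come after G — holds.
R must come after V — holds.
J must be scheduled before R — holds.
T must be scheduled before H — holds.
R must come after G — holds.
V conflicts with G — holds.
V must be scheduled before E — holds.
V has to finish before Y starts — holds.
H must come after G — holds.
No two tasks may share a slot — violated.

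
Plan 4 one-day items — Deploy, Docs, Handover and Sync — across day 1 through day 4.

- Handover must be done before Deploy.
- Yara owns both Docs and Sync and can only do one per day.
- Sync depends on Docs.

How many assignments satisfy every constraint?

36

Splitting on Deploy: it can be day 2 (6), day 3 (12), day 4 (18). Listing each branch's schedules as (Docs, Handover, Sync) by day number:
Deploy=day 2: (1,1,2) (1,1,3) (1,1,4) (2,1,3) (2,1,4) (3,1,4) — 6.
Deploy=day 3: (1,1,2) (1,1,3) (1,1,4) (1,2,2) (1,2,3) (1,2,4) (2,1,3) (2,1,4) (2,2,3) (2,2,4) (3,1,4) (3,2,4) — 12.
Deploy=day 4: (1,1,2) (1,1,3) (1,1,4) (1,2,2) (1,2,3) (1,2,4) (1,3,2) (1,3,3) (1,3,4) (2,1,3) (2,1,4) (2,2,3) (2,2,4) (2,3,3) (2,3,4) (3,1,4) (3,2,4) (3,3,4) — 18.
Summing: 6 + 12 + 18 = 36.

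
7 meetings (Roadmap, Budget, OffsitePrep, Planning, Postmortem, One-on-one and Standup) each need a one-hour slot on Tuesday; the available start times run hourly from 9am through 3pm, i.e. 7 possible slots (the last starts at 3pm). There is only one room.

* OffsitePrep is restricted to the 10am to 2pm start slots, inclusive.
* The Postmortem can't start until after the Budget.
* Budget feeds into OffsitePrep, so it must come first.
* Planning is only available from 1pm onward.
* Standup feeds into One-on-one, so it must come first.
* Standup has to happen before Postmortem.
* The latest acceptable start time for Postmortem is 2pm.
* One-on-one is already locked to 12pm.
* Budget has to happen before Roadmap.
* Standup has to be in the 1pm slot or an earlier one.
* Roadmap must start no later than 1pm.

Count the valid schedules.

11

Splitting on Roadmap: it can be 10am (2), 11am (4), 1pm (5). Listing each branch's schedules as (Budget, OffsitePrep, Planning, Postmortem, One-on-one, Standup):
Roadmap=10am: (9am,1pm,3pm,2pm,12pm,11am) (9am,2pm,3pm,1pm,12pm,11am) — 2.
Roadmap=11am: (9am,1pm,3pm,2pm,12pm,10am) (9am,2pm,3pm,1pm,12pm,10am) (10am,1pm,3pm,2pm,12pm,9am) (10am,2pm,3pm,1pm,12pm,9am) — 4.
Roadmap=1pm: (9am,10am,3pm,2pm,12pm,11am) (9am,11am,3pm,2pm,12pm,10am) (9am,2pm,3pm,11am,12pm,10am) (10am,11am,3pm,2pm,12pm,9am) (10am,2pm,3pm,11am,12pm,9am) — 5.
Summing: 2 + 4 + 5 = 11.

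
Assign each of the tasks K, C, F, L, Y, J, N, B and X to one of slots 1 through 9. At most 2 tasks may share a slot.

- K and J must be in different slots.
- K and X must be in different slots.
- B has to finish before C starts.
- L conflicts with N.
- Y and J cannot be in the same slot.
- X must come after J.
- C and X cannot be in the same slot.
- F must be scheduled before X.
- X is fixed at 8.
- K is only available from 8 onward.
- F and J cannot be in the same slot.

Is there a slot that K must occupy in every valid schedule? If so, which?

K's window is 8–9.
X is fixed at 8, and K can't share a slot with X.
So K must be 9.

9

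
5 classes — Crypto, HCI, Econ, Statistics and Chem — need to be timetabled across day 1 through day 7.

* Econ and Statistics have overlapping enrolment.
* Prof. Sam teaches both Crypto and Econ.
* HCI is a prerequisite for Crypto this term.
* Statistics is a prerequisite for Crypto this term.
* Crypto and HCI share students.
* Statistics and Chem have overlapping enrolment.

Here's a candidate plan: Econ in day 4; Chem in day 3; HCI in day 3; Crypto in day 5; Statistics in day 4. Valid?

Statistics is a prerequisite for Crypto this term — holds.
HCI is a prerequisite for Crypto this term — holds.
Statistics and Chem have overlapping enrolment — holds.
Crypto and HCI share students — holds.
Prof. Sam teaches both Crypto and Econ — holds.
Econ and Statistics have overlapping enrolment — violated.

No — it violates: Econ and Statistics have overlapping enrolment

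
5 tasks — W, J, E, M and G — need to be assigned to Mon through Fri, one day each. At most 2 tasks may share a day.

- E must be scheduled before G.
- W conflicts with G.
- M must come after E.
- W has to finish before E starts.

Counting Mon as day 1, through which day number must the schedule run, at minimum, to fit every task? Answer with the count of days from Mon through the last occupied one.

3 days

The precedence chain requires at least 3 distinct days.
With at most 2 per day and 5 tasks, at least 3 days are needed.
3 works (last occupied day: Wed): for example M in Wed; G in Wed; W in Mon; E in Tue; J in Mon.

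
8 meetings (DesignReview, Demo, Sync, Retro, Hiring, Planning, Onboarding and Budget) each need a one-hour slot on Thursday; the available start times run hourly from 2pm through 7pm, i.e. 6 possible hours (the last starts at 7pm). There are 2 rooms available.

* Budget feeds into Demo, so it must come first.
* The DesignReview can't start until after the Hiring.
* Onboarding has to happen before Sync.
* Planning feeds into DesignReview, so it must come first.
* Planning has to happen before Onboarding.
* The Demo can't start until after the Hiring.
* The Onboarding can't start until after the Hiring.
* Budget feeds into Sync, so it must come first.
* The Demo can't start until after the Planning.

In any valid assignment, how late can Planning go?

5pm

Downstream work caps Planning at 5pm.
Planning at 5pm is achievable: Demo -> 6pm, DesignReview -> 7pm, Retro -> 3pm, Onboarding -> 6pm, Hiring -> 2pm, Budget -> 2pm, Sync -> 7pm, Planning -> 5pm.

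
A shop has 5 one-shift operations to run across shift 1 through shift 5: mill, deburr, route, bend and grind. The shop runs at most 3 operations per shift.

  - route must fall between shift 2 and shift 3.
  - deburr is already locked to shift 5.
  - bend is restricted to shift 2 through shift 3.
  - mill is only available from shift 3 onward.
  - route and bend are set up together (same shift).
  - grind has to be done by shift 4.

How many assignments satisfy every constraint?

Splitting on mill: it can be shift 3 (7), shift 4 (8), shift 5 (8). Listing each branch's schedules as (deburr, route, bend, grind) by shift number:
mill=shift 3: (5,2,2,1) (5,2,2,2) (5,2,2,3) (5,2,2,4) (5,3,3,1) (5,3,3,2) (5,3,3,4) — 7.
mill=shift 4: (5,2,2,1) (5,2,2,2) (5,2,2,3) (5,2,2,4) (5,3,3,1) (5,3,3,2) (5,3,3,3) (5,3,3,4) — 8.
mill=shift 5: (5,2,2,1) (5,2,2,2) (5,2,2,3) (5,2,2,4) (5,3,3,1) (5,3,3,2) (5,3,3,3) (5,3,3,4) — 8.
Summing: 7 + 8 + 8 = 23.

23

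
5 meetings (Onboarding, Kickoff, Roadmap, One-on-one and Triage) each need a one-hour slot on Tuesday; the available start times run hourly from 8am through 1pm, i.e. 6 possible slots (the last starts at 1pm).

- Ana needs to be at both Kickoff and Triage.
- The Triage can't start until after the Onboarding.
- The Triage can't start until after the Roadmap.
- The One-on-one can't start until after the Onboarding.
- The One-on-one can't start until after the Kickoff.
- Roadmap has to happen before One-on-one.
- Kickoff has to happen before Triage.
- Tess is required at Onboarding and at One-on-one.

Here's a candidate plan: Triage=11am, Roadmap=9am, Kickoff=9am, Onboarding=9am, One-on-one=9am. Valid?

No. Tess is required at Onboarding and at One-on-one is not satisfied.

Ana needs to be at both Kickoff and Triage — holds.
The One-on-one can't start until after the Kickoff — violated.
Roadmap has to happen before One-on-one — violated.
Kickoff has to happen before Triage — holds.
The One-on-one can't start until after the Onboarding — violated.
Tess is required at Onboarding and at One-on-one — violated.
The Triage can't start until after the Onboarding — holds.
The Triage can't start until after the Roadmap — holds.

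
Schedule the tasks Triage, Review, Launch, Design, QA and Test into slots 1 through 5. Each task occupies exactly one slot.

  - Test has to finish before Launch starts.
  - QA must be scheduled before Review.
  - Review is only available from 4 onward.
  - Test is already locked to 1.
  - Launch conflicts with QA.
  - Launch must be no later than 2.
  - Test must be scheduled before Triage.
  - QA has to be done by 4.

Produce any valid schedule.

Review -> 4, Test -> 1, Design -> 1, Launch -> 2, QA -> 1, Triage -> 2

Checking: Test(1) before Launch(2); QA(1) before Review(4); Test(1) before Triage(2); Launch(2) != QA(1); Launch=2 in [1,2]; Test=1 in [1,1]; QA=1 in [1,4]; Review=4 in [4,5].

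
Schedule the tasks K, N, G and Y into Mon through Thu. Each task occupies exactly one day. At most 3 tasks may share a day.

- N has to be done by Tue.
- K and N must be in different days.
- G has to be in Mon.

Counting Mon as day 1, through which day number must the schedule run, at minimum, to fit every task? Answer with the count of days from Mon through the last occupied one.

2 days

With at most 3 per day and 4 tasks, at least 2 days are needed.
2 works (last occupied day: Tue): for example G=Mon, Y=Mon, K=Mon, N=Tue.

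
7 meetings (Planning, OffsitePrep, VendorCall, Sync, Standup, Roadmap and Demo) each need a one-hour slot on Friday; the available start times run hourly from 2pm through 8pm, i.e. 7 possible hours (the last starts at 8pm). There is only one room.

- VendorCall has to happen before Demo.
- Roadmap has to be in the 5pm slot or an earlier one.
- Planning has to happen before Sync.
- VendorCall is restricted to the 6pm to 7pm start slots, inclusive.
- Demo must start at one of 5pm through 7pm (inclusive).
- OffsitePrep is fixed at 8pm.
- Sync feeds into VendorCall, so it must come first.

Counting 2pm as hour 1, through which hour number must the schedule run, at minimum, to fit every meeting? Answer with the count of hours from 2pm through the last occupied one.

7

The precedence chain requires at least 4 distinct hours.
With at most 1 per hour and 7 meetings, at least 7 hours are needed.
OffsitePrep can't be placed before 8pm — that is hour 7 counting from 2pm — so the schedule must run through at least 7 hours.
7 works (last occupied hour: 8pm): for example Roadmap in 2pm, Demo in 7pm, Planning in 3pm, Sync in 4pm, VendorCall in 6pm, OffsitePrep in 8pm, Standup in 5pm.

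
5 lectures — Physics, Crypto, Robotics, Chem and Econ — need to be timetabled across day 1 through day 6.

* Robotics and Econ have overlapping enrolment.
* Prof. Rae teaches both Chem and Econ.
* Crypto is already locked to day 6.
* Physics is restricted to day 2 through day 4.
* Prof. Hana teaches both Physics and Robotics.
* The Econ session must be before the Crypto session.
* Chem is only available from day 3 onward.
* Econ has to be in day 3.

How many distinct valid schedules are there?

39

Splitting on Physics: it can be day 2 (12), day 3 (15), day 4 (12). Listing each branch's schedules as (Crypto, Robotics, Chem, Econ) by day number:
Physics=day 2: (6,1,4,3) (6,1,5,3) (6,1,6,3) (6,4,4,3) (6,4,5,3) (6,4,6,3) (6,5,4,3) (6,5,5,3) (6,5,6,3) (6,6,4,3) (6,6,5,3) (6,6,6,3) — 12.
Physics=day 3: (6,1,4,3) (6,1,5,3) (6,1,6,3) (6,2,4,3) (6,2,5,3) (6,2,6,3) (6,4,4,3) (6,4,5,3) (6,4,6,3) (6,5,4,3) (6,5,5,3) (6,5,6,3) (6,6,4,3) (6,6,5,3) (6,6,6,3) — 15.
Physics=day 4: (6,1,4,3) (6,1,5,3) (6,1,6,3) (6,2,4,3) (6,2,5,3) (6,2,6,3) (6,5,4,3) (6,5,5,3) (6,5,6,3) (6,6,4,3) (6,6,5,3) (6,6,6,3) — 12.
Summing: 12 + 15 + 12 = 39.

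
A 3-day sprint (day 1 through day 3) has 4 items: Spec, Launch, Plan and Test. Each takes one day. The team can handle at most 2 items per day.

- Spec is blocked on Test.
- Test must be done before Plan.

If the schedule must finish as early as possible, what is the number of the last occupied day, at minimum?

The precedence chain requires at least 2 distinct days.
With at most 2 per day and 4 tasks, at least 2 days are needed.
2 works (last occupied day: day 2): for example Test -> day 1; Launch -> day 1; Spec -> day 2; Plan -> day 2.

day 2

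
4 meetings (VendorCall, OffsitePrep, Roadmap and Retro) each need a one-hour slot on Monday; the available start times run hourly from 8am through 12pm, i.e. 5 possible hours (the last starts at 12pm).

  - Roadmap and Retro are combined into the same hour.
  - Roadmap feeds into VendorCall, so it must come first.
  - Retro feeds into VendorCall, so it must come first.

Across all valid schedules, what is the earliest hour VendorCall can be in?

9am

Precedence pushes VendorCall to at least 9am.
VendorCall at 9am is achievable: Roadmap -> 8am; VendorCall -> 9am; OffsitePrep -> 8am; Retro -> 8am.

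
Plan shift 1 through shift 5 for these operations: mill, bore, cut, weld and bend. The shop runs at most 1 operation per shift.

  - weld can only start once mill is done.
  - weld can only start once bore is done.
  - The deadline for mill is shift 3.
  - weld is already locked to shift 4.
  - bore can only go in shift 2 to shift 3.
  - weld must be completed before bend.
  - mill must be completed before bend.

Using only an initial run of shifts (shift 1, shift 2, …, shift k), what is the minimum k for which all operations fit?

5 shifts

The precedence chain requires at least 3 distinct shifts.
With at most 1 per shift and 5 operations, at least 5 shifts are needed.
Propagating the time windows through the other constraints, bend can't land before shift 5, so the schedule must run through at least shift 5.
5 works (last occupied shift: shift 5): for example cut in shift 3, mill in shift 1, bend in shift 5, bore in shift 2, weld in shift 4.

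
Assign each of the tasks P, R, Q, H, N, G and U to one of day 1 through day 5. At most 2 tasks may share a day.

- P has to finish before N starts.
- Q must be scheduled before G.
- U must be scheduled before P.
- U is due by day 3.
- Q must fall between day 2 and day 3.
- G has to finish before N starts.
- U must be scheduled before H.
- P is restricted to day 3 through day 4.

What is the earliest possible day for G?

Precedence pushes G to at least day 3; downstream work caps G at day 4.
G at day 3 is achievable: H -> day 2; U -> day 1; P -> day 3; G -> day 3; Q -> day 2; R -> day 1; N -> day 4.

day 3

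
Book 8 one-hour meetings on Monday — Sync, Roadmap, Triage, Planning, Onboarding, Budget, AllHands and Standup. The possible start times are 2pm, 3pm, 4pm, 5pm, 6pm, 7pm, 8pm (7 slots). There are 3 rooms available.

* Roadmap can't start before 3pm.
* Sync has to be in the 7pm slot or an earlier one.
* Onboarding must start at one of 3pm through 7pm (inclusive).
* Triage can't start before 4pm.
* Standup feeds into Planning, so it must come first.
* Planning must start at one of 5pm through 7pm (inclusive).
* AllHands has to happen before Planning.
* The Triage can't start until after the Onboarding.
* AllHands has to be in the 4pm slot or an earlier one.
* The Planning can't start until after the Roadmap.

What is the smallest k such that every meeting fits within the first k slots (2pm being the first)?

The precedence chain requires at least 2 distinct slots.
With at most 3 per slot and 8 meetings, at least 3 slots are needed.
Planning can't be placed before 5pm — that is slot 4 counting from 2pm — so the schedule must run through at least 4 slots.
4 works (last occupied slot: 5pm): for example Sync=2pm; Triage=4pm; Budget=3pm; Planning=5pm; Onboarding=3pm; Standup=2pm; AllHands=2pm; Roadmap=3pm.

4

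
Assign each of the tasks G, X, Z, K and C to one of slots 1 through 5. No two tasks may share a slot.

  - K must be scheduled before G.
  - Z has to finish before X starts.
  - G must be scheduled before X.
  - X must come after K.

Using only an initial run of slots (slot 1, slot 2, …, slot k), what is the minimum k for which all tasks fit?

5

The precedence chain requires at least 3 distinct slots.
With at most 1 per slot and 5 tasks, at least 5 slots are needed.
5 works (last occupied slot: 5): for example C in 5; X in 4; K in 1; G in 2; Z in 3.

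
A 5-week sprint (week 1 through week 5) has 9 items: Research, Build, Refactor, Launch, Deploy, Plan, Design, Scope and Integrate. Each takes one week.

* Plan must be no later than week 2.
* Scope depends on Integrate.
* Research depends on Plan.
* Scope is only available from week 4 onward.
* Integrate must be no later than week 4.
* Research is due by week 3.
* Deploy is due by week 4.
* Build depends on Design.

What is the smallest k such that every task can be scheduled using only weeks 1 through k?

4 weeks

The precedence chain requires at least 2 distinct weeks.
Scope can't be placed before week 4, so the schedule must run through at least week 4.
4 works (last occupied week: week 4): for example Integrate=week 1, Deploy=week 1, Launch=week 1, Design=week 1, Research=week 2, Plan=week 1, Refactor=week 1, Build=week 2, Scope=week 4.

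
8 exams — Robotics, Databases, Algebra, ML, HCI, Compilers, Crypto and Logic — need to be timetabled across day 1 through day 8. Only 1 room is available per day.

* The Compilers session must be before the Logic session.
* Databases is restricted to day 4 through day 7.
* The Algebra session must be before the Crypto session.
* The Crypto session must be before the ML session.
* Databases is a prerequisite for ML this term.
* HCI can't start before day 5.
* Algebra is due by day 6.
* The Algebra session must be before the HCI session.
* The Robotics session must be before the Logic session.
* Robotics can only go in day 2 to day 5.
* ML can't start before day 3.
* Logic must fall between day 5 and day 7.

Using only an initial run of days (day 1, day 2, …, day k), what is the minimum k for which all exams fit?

The precedence chain requires at least 3 distinct days.
With at most 1 per day and 8 exams, at least 8 days are needed.
HCI can't be placed before day 5, so the schedule must run through at least day 5.
8 works (last occupied day: day 8): for example Compilers=day 3; ML=day 8; Logic=day 5; Robotics=day 2; Databases=day 4; HCI=day 6; Algebra=day 1; Crypto=day 7.

8 days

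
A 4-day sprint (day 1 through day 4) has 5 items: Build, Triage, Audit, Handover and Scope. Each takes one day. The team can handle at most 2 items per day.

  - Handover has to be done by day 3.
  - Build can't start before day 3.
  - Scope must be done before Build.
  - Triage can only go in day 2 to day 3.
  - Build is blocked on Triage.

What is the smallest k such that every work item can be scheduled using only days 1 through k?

3

The precedence chain requires at least 2 distinct days.
With at most 2 per day and 5 work items, at least 3 days are needed.
Build can't be placed before day 3, so the schedule must run through at least day 3.
3 works (last occupied day: day 3): for example Build -> day 3, Scope -> day 1, Handover -> day 2, Audit -> day 1, Triage -> day 2.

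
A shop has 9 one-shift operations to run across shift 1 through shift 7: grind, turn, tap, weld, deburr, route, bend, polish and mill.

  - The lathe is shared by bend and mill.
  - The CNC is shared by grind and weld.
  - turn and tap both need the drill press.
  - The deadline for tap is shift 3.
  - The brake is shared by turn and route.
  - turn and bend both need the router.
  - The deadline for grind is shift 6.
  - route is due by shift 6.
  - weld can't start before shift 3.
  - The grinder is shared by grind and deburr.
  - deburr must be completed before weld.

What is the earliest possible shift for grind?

shift 1

Grind's own window allows nothing later than shift 6.
grind at shift 1 is achievable: mill -> shift 2; deburr -> shift 2; polish -> shift 1; route -> shift 1; turn -> shift 2; weld -> shift 3; tap -> shift 1; bend -> shift 1; grind -> shift 1.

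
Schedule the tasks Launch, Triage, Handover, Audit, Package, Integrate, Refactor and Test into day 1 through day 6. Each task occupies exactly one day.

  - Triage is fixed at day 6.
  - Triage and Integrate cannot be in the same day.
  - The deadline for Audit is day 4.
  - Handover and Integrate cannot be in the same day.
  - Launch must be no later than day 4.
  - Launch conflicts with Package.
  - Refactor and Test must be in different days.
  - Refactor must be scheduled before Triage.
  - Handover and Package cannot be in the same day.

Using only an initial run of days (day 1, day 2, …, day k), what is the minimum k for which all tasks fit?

6

The precedence chain requires at least 2 distinct days.
Triage can't be placed before day 6, so the schedule must run through at least day 6.
6 works (last occupied day: day 6): for example Test in day 2, Audit in day 1, Integrate in day 2, Refactor in day 1, Package in day 2, Triage in day 6, Handover in day 1, Launch in day 1.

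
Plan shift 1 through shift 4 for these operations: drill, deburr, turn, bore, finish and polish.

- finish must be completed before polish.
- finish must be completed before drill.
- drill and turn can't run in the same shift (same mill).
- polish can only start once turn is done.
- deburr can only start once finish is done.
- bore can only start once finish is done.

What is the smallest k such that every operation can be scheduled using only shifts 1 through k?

2

The precedence chain requires at least 2 distinct shifts.
2 works (last occupied shift: shift 2): for example turn -> shift 1; drill -> shift 2; finish -> shift 1; bore -> shift 2; deburr -> shift 2; polish -> shift 2.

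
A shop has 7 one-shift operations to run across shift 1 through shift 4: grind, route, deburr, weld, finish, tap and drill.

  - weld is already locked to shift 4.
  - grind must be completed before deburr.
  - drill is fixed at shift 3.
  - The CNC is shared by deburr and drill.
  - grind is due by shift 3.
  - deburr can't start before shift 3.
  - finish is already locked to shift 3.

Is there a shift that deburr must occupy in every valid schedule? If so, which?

shift 4

deburr's window is shift 3–shift 4.
drill is fixed at shift 3, and deburr can't share a shift with drill.
So deburr must be shift 4.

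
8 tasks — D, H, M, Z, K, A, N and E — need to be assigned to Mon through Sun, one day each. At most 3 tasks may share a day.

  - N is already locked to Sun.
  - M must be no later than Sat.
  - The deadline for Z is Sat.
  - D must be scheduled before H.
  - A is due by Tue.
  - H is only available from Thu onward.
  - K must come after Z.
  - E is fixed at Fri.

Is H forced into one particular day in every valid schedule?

No

H can be Thu (e.g. A -> Mon, K -> Tue, E -> Fri, D -> Tue, N -> Sun, M -> Mon, H -> Thu, Z -> Mon) or Fri (e.g. N=Sun, A=Mon, K=Tue, M=Mon, D=Tue, E=Fri, Z=Mon, H=Fri).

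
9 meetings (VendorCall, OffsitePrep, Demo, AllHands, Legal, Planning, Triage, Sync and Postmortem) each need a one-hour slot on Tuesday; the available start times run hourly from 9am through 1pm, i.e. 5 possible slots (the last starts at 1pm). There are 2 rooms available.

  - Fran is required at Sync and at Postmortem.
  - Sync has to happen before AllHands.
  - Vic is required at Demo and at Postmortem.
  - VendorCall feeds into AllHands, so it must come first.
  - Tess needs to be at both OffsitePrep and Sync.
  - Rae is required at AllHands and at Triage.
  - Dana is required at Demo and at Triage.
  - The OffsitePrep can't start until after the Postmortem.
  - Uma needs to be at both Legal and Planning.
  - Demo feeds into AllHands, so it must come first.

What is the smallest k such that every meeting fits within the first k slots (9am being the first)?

The precedence chain requires at least 2 distinct slots.
With at most 2 per slot and 9 meetings, at least 5 slots are needed.
5 works (last occupied slot: 1pm): for example Postmortem in 9am; Planning in 1pm; AllHands in 11am; Triage in 12pm; Demo in 10am; Sync in 10am; Legal in 12pm; VendorCall in 9am; OffsitePrep in 11am.

5 slots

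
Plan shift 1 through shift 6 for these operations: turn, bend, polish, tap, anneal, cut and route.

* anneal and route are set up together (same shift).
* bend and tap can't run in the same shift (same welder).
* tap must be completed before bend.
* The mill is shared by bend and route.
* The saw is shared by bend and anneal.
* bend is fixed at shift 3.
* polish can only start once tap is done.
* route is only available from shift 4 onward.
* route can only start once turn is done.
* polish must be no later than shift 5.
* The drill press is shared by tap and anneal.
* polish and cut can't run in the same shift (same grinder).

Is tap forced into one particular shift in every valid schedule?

tap can be shift 1 (e.g. turn in shift 1, anneal in shift 4, polish in shift 2, tap in shift 1, route in shift 4, bend in shift 3, cut in shift 1) or shift 2 (e.g. turn=shift 1; bend=shift 3; route=shift 4; cut=shift 1; anneal=shift 4; polish=shift 3; tap=shift 2).

No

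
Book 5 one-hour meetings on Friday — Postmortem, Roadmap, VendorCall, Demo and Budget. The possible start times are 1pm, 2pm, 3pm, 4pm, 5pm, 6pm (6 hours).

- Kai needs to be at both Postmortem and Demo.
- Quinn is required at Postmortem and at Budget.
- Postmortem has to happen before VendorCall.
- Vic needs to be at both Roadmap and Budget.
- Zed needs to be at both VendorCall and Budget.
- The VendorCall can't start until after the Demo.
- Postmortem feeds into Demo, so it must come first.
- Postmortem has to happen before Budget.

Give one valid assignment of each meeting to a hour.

Budget in 2pm, Postmortem in 1pm, VendorCall in 3pm, Demo in 2pm, Roadmap in 1pm

Checking: Demo(2pm) before VendorCall(3pm); Postmortem(1pm) before Budget(2pm); Postmortem(1pm) before Demo(2pm); Postmortem(1pm) before VendorCall(3pm); Postmortem(1pm) != Demo(2pm); VendorCall(3pm) != Budget(2pm); Postmortem(1pm) != Budget(2pm); Roadmap(1pm) != Budget(2pm).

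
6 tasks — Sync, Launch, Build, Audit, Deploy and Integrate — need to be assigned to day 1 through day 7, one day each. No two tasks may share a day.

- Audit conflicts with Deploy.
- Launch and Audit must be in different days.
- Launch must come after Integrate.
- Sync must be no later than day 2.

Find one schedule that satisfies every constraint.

Deploy -> day 6; Launch -> day 3; Build -> day 4; Integrate -> day 2; Audit -> day 5; Sync -> day 1

Checking: Integrate(day 2) before Launch(day 3); Audit(day 5) != Deploy(day 6); Launch(day 3) != Audit(day 5); Sync=day 1 in [day 1,day 2]; max 1 per day (cap 1).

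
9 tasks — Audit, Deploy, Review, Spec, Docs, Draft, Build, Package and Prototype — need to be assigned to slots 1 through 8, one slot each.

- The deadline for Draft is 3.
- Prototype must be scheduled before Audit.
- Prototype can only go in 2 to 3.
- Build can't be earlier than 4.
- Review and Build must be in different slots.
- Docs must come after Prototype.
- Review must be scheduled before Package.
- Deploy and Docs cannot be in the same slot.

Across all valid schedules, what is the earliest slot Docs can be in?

Precedence pushes Docs to at least 3.
Docs at 3 is achievable: Spec=1, Prototype=2, Build=4, Audit=3, Docs=3, Package=2, Deploy=1, Draft=1, Review=1.

3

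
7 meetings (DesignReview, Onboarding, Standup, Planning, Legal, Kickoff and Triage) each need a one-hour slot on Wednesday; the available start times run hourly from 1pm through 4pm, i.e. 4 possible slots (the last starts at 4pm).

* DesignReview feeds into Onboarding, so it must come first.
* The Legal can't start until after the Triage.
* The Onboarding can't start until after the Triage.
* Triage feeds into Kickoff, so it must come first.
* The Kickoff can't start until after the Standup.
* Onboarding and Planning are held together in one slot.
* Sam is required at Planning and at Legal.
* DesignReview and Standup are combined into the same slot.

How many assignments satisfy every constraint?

37

Splitting on DesignReview: it can be 1pm (22), 2pm (12), 3pm (3). Listing each branch's schedules as (Onboarding, Standup, Planning, Legal, Kickoff, Triage):
DesignReview=1pm: (2pm,1pm,2pm,3pm,2pm,1pm) (2pm,1pm,2pm,3pm,3pm,1pm) (2pm,1pm,2pm,3pm,4pm,1pm) (2pm,1pm,2pm,4pm,2pm,1pm) (2pm,1pm,2pm,4pm,3pm,1pm) (2pm,1pm,2pm,4pm,4pm,1pm) (3pm,1pm,3pm,2pm,2pm,1pm) (3pm,1pm,3pm,2pm,3pm,1pm) (3pm,1pm,3pm,2pm,4pm,1pm) (3pm,1pm,3pm,4pm,2pm,1pm) (3pm,1pm,3pm,4pm,3pm,1pm) (3pm,1pm,3pm,4pm,3pm,2pm) (3pm,1pm,3pm,4pm,4pm,1pm) (3pm,1pm,3pm,4pm,4pm,2pm) (4pm,1pm,4pm,2pm,2pm,1pm) (4pm,1pm,4pm,2pm,3pm,1pm) (4pm,1pm,4pm,2pm,4pm,1pm) (4pm,1pm,4pm,3pm,2pm,1pm) (4pm,1pm,4pm,3pm,3pm,1pm) (4pm,1pm,4pm,3pm,3pm,2pm) (4pm,1pm,4pm,3pm,4pm,1pm) (4pm,1pm,4pm,3pm,4pm,2pm) — 22.
DesignReview=2pm: (3pm,2pm,3pm,2pm,3pm,1pm) (3pm,2pm,3pm,2pm,4pm,1pm) (3pm,2pm,3pm,4pm,3pm,1pm) (3pm,2pm,3pm,4pm,3pm,2pm) (3pm,2pm,3pm,4pm,4pm,1pm) (3pm,2pm,3pm,4pm,4pm,2pm) (4pm,2pm,4pm,2pm,3pm,1pm) (4pm,2pm,4pm,2pm,4pm,1pm) (4pm,2pm,4pm,3pm,3pm,1pm) (4pm,2pm,4pm,3pm,3pm,2pm) (4pm,2pm,4pm,3pm,4pm,1pm) (4pm,2pm,4pm,3pm,4pm,2pm) — 12.
DesignReview=3pm: (4pm,3pm,4pm,2pm,4pm,1pm) (4pm,3pm,4pm,3pm,4pm,1pm) (4pm,3pm,4pm,3pm,4pm,2pm) — 3.
Summing: 22 + 12 + 3 = 37.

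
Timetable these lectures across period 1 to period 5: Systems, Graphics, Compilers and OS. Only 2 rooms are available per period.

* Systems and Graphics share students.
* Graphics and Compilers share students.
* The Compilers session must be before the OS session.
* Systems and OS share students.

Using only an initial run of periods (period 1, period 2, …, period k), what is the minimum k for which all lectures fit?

The precedence chain requires at least 2 distinct periods.
With at most 2 per period and 4 lectures, at least 2 periods are needed.
2 works (last occupied period: period 2): for example Compilers in period 1, OS in period 2, Graphics in period 2, Systems in period 1.

2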